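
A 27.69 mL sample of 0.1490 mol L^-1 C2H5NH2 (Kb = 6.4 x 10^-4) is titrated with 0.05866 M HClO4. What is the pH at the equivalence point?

n(C2H5NH2) = 0.1490 x 0.02769 = 0.004126 mol; V(HClO4) at equivalence = 0.004126/0.05866 = 0.07033 L.
At equivalence the base is fully converted to C2H5NH3+; total volume = 0.09802 L, so [C2H5NH3+] = 0.004126/0.09802 = 0.04209 M.
Ka(C2H5NH3+) = Kw/Kb = 1.0e-14 / 6.4 x 10^-4 = 1.56e-11.
[H^+] = sqrt(Ka x [C2H5NH3+]) = sqrt(1.56e-11 x 0.04209) = 8.11e-7 M.
pH = -log(8.11e-7) = 6.09.

6.09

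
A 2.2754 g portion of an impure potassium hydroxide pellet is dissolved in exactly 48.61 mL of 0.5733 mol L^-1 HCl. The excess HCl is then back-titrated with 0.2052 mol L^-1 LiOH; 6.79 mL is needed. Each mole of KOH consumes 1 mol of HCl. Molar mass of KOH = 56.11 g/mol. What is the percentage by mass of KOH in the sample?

Total n(HCl) added = 0.5733 x 0.04861 = 0.02787 mol.
n(LiOH) used = 0.2052 x 0.006790 = 0.001393 mol, which equals the excess n(HCl).
So n(HCl) consumed by the sample = 0.02787 - 0.001393 = 0.02647 mol.
n(KOH) = 0.02647 / 1 = 0.02647 mol.
mass KOH = 0.02647 x 56.11 = 1.486 g, so %KOH = 1.486/2.2754 x 100 = 65.3%.

65.3%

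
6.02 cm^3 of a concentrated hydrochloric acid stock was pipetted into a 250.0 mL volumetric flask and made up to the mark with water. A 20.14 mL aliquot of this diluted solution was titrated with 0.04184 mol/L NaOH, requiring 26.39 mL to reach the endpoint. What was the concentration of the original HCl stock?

n(NaOH) = 0.04184 x 0.02639 = 0.001104 mol.
n(HCl) in the aliquot = 0.001104 mol.
[diluted HCl] = 0.001104 / 0.02014 = 0.05482 M.
Dilution factor = 250.0/6.020 = 41.53, so [stock] = 0.05482 x 41.53 = 2.28 M.

2.28 M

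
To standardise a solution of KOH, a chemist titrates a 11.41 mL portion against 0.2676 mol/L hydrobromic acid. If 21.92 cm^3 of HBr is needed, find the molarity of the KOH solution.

n(HBr) delivered = 0.2676 x 0.02192 = 0.005866 mol.
For a 1:1 reaction, n(KOH) = 0.005866 mol.
[KOH] = 0.005866 mol / 0.01141 L = 0.514 M.

0.514 M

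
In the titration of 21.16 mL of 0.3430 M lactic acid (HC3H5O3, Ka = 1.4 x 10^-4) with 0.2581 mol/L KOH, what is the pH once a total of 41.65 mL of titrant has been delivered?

12.75

n(acid) = 0.3430 x 0.02116 = 0.007258 mol; n(KOH) added = 0.2581 x 0.04165 = 0.01075 mol.
Base is in excess by 0.01075 - 0.007258 = 0.003492 mol in a total volume of 0.06281 L.
[OH^-] = 0.003492/0.06281 = 0.05560 M, so pOH = 1.25 and pH = 14.00 - 1.25 = 12.75.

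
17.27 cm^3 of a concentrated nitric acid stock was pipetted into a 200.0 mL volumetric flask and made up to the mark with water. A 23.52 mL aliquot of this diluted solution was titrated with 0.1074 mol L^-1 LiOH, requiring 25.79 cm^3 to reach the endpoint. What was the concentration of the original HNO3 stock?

1.36 M

n(LiOH) = 0.1074 x 0.02579 = 0.002770 mol.
n(HNO3) in the aliquot = 0.002770 mol.
[diluted HNO3] = 0.002770 / 0.02352 = 0.1178 M.
Dilution factor = 200.0/17.27 = 11.58, so [stock] = 0.1178 x 11.58 = 1.36 M.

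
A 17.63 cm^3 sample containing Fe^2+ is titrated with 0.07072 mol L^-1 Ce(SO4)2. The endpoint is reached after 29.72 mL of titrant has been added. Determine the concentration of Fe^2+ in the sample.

0.119 M

n(Ce(SO4)2) = 0.07072 x 0.02972 = 0.002102 mol.
From the balanced equation, 1 mol Ce(SO4)2 reacts with 1 mol Fe^2+, so n(Fe^2+) = 0.002102 x 1/1 = 0.002102 mol.
[Fe^2+] = 0.002102 / 0.01763 L = 0.119 M.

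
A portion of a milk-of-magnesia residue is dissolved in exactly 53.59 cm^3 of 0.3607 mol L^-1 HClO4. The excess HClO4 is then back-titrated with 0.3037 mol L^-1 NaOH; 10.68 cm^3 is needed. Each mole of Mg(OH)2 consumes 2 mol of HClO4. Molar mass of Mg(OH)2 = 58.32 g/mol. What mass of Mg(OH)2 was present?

Total n(HClO4) added = 0.3607 x 0.05359 = 0.01933 mol.
n(NaOH) used = 0.3037 x 0.01068 = 0.003244 mol, which equals the excess n(HClO4).
So n(HClO4) consumed by the sample = 0.01933 - 0.003244 = 0.01609 mol.
n(Mg(OH)2) = 0.01609 / 2 = 0.008043 mol.
mass = 0.008043 mol x 58.32 g/mol = 0.469 g.

0.469 g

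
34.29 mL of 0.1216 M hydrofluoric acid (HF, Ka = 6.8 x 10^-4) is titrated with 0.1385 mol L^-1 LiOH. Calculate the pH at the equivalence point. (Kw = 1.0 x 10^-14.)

7.99

n(HF) = 0.1216 x 0.03429 = 0.004170 mol; V(LiOH) at equivalence = 0.004170/0.1385 = 0.03011 L.
At equivalence all the acid is converted to F-; total volume = 0.03429 + 0.03011 = 0.06440 L, so [F-] = 0.004170/0.06440 = 0.06475 M.
Kb = Kw/Ka = 1.0e-14 / 6.8 x 10^-4 = 1.47e-11.
[OH^-] = sqrt(Kb x [F-]) = sqrt(1.47e-11 x 0.06475) = 9.76e-7 M.
pOH = 6.01, so pH = 14.00 - 6.01 = 7.99.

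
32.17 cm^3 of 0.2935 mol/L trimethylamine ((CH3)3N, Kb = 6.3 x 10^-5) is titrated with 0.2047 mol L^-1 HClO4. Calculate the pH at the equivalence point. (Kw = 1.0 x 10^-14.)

5.36

n((CH3)3N) = 0.2935 x 0.03217 = 0.009442 mol; V(HClO4) at equivalence = 0.009442/0.2047 = 0.04613 L.
At equivalence the base is fully converted to (CH3)3NH+; total volume = 0.07830 L, so [(CH3)3NH+] = 0.009442/0.07830 = 0.1206 M.
Ka((CH3)3NH+) = Kw/Kb = 1.0e-14 / 6.3 x 10^-5 = 1.59e-10.
[H^+] = sqrt(Ka x [(CH3)3NH+]) = sqrt(1.59e-10 x 0.1206) = 4.38e-6 M.
pH = -log(4.38e-6) = 5.36.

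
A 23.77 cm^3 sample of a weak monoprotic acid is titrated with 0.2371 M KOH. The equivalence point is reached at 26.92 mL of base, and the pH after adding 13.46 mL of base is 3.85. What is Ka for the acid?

1.4 x 10^-4

13.46 mL is half of the equivalence volume, so this is the half-equivalence point where [HA] = [A^-].
At half-equivalence pH = pKa, so pKa = 3.85.
Ka = 10^(-3.85) = 1.4 x 10^-4.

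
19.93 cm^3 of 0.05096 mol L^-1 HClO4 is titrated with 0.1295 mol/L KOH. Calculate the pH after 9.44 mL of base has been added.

n(acid) = 0.05096 x 0.01993 = 0.001016 mol; n(KOH) added = 0.1295 x 0.009440 = 0.001222 mol.
Base is in excess by 0.001222 - 0.001016 = 0.0002068 mol in a total volume of 0.02937 L.
[OH^-] = 0.0002068/0.02937 = 0.007043 M, so pOH = 2.15 and pH = 14.00 - 2.15 = 11.85.

11.85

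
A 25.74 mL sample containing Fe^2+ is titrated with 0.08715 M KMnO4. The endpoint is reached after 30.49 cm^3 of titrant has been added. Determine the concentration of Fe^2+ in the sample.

0.516 M

n(KMnO4) = 0.08715 x 0.03049 = 0.002657 mol.
From the balanced equation, 1 mol KMnO4 reacts with 5 mol Fe^2+, so n(Fe^2+) = 0.002657 x 5/1 = 0.01329 mol.
[Fe^2+] = 0.01329 / 0.02574 L = 0.516 M.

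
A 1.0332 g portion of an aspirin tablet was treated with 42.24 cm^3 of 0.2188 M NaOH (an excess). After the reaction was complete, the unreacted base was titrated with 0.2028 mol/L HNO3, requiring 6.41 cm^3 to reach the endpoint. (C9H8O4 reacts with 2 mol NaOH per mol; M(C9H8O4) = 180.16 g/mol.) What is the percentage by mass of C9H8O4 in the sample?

69.2%

Total n(NaOH) added = 0.2188 x 0.04224 = 0.009242 mol.
n(HNO3) used = 0.2028 x 0.006410 = 0.001300 mol, which equals the excess n(NaOH).
So n(NaOH) consumed by the sample = 0.009242 - 0.001300 = 0.007942 mol.
n(C9H8O4) = 0.007942 / 2 = 0.003971 mol.
mass C9H8O4 = 0.003971 x 180.16 = 0.7154 g, so %C9H8O4 = 0.7154/1.0332 x 100 = 69.2%.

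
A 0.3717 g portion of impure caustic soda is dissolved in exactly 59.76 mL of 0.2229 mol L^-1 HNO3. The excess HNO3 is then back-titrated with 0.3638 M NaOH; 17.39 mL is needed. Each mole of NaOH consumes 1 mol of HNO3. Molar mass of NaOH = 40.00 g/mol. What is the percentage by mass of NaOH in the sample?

75.3%

Total n(HNO3) added = 0.2229 x 0.05976 = 0.01332 mol.
n(NaOH) used = 0.3638 x 0.01739 = 0.006326 mol, which equals the excess n(HNO3).
So n(HNO3) consumed by the sample = 0.01332 - 0.006326 = 0.006994 mol.
n(NaOH) = 0.006994 / 1 = 0.006994 mol.
mass NaOH = 0.006994 x 40.00 = 0.2798 g, so %NaOH = 0.2798/0.3717 x 100 = 75.3%.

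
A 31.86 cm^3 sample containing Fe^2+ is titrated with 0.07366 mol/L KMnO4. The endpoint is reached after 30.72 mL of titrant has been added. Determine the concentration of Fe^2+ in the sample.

n(KMnO4) = 0.07366 x 0.03072 = 0.002263 mol.
From the balanced equation, 1 mol KMnO4 reacts with 5 mol Fe^2+, so n(Fe^2+) = 0.002263 x 5/1 = 0.01131 mol.
[Fe^2+] = 0.01131 / 0.03186 L = 0.355 M.

0.355 M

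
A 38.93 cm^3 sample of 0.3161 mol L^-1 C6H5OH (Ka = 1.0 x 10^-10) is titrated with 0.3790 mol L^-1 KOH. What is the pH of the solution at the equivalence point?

n(C6H5OH) = 0.3161 x 0.03893 = 0.01231 mol; V(KOH) at equivalence = 0.01231/0.3790 = 0.03247 L.
At equivalence all the acid is converted to C6H5O-; total volume = 0.03893 + 0.03247 = 0.07140 L, so [C6H5O-] = 0.01231/0.07140 = 0.1724 M.
Kb = Kw/Ka = 1.0e-14 / 1.0 x 10^-10 = 0.000100.
[OH^-] = sqrt(Kb x [C6H5O-]) = sqrt(0.000100 x 0.1724) = 0.00415 M.
pOH = 2.38, so pH = 14.00 - 2.38 = 11.62.

11.62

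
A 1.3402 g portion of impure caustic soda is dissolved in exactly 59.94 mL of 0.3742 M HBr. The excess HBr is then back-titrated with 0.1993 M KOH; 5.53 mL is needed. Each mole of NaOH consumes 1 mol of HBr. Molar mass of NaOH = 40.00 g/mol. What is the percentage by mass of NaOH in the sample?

Total n(HBr) added = 0.3742 x 0.05994 = 0.02243 mol.
n(KOH) used = 0.1993 x 0.005530 = 0.001102 mol, which equals the excess n(HBr).
So n(HBr) consumed by the sample = 0.02243 - 0.001102 = 0.02133 mol.
n(NaOH) = 0.02133 / 1 = 0.02133 mol.
mass NaOH = 0.02133 x 40.00 = 0.8531 g, so %NaOH = 0.8531/1.3402 x 100 = 63.7%.

63.7%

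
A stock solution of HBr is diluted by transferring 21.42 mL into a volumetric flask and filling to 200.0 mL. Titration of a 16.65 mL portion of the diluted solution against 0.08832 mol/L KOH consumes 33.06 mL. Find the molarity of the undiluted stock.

n(KOH) = 0.08832 x 0.03306 = 0.002920 mol.
n(HBr) in the aliquot = 0.002920 mol.
[diluted HBr] = 0.002920 / 0.01665 = 0.1754 M.
Dilution factor = 200.0/21.42 = 9.337, so [stock] = 0.1754 x 9.337 = 1.64 M.

1.64 M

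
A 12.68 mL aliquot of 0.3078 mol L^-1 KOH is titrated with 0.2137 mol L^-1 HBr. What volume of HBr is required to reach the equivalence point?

18.3 mL

n(KOH) = 0.3078 mol/L x 0.01268 L = 0.003903 mol.
At equivalence n(HBr) = n(KOH) = 0.003903 mol.
V(HBr) = 0.003903 / 0.2137 = 0.01826 L = 18.3 mL.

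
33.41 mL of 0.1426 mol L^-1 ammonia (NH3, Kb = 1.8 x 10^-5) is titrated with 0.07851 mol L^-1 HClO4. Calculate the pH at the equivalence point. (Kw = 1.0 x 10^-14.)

n(NH3) = 0.1426 x 0.03341 = 0.004764 mol; V(HClO4) at equivalence = 0.004764/0.07851 = 0.06068 L.
At equivalence the base is fully converted to NH4+; total volume = 0.09409 L, so [NH4+] = 0.004764/0.09409 = 0.05063 M.
Ka(NH4+) = Kw/Kb = 1.0e-14 / 1.8 x 10^-5 = 5.56e-10.
[H^+] = sqrt(Ka x [NH4+]) = sqrt(5.56e-10 x 0.05063) = 5.30e-6 M.
pH = -log(5.30e-6) = 5.28.

5.28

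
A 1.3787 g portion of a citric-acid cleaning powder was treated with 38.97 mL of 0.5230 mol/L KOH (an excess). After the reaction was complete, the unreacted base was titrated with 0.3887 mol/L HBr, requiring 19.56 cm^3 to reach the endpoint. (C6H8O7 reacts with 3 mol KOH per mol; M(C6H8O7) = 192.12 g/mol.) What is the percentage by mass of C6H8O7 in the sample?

59.4%

Total n(KOH) added = 0.5230 x 0.03897 = 0.02038 mol.
n(HBr) used = 0.3887 x 0.01956 = 0.007603 mol, which equals the excess n(KOH).
So n(KOH) consumed by the sample = 0.02038 - 0.007603 = 0.01278 mol.
n(C6H8O7) = 0.01278 / 3 = 0.004259 mol.
mass C6H8O7 = 0.004259 x 192.12 = 0.8183 g, so %C6H8O7 = 0.8183/1.3787 x 100 = 59.4%.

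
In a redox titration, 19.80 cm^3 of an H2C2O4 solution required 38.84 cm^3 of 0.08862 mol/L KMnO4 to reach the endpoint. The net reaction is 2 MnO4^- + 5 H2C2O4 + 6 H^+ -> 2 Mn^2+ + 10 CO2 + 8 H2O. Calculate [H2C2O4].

n(KMnO4) = 0.08862 x 0.03884 = 0.003442 mol.
From the balanced equation, 2 mol KMnO4 reacts with 5 mol H2C2O4, so n(H2C2O4) = 0.003442 x 5/2 = 0.008605 mol.
[H2C2O4] = 0.008605 / 0.01980 L = 0.435 M.

0.435 M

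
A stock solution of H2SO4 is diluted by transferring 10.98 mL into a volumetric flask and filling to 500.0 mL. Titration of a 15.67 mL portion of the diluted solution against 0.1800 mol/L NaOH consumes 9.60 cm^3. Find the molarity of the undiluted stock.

2.51 M

n(NaOH) = 0.1800 x 0.009600 = 0.001728 mol.
n(H2SO4) in the aliquot = 0.001728 x 1/2 = 0.0008640 mol.
[diluted H2SO4] = 0.0008640 / 0.01567 = 0.05514 M.
Dilution factor = 500.0/10.98 = 45.54, so [stock] = 0.05514 x 45.54 = 2.51 M.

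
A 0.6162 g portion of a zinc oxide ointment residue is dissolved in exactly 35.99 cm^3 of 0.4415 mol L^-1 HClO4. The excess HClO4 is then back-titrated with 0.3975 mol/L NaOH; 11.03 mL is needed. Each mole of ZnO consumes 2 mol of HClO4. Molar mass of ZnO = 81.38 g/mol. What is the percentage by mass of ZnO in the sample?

76.0%

Total n(HClO4) added = 0.4415 x 0.03599 = 0.01589 mol.
n(NaOH) used = 0.3975 x 0.01103 = 0.004384 mol, which equals the excess n(HClO4).
So n(HClO4) consumed by the sample = 0.01589 - 0.004384 = 0.01151 mol.
n(ZnO) = 0.01151 / 2 = 0.005753 mol.
mass ZnO = 0.005753 x 81.38 = 0.4681 g, so %ZnO = 0.4681/0.6162 x 100 = 76.0%.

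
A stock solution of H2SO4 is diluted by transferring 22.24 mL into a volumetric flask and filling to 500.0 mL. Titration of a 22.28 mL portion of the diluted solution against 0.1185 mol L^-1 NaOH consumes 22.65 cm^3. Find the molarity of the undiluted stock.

1.35 M

n(NaOH) = 0.1185 x 0.02265 = 0.002684 mol.
n(H2SO4) in the aliquot = 0.002684 x 1/2 = 0.001342 mol.
[diluted H2SO4] = 0.001342 / 0.02228 = 0.06023 M.
Dilution factor = 500.0/22.24 = 22.48, so [stock] = 0.06023 x 22.48 = 1.35 M.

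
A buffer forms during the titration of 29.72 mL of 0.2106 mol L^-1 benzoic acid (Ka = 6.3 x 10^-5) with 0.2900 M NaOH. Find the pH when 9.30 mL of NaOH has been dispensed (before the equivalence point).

Initial n(C6H5COOH) = 0.2106 x 0.02972 = 0.006259 mol.
n(NaOH) added = 0.2900 x 0.009300 = 0.002697 mol, converting that many moles of C6H5COOH to C6H5COO-.
Remaining n(C6H5COOH) = 0.003562 mol; n(C6H5COO-) = 0.002697 mol.
By Henderson-Hasselbalch, pH = pKa + log([A^-]/[HA]) = 4.20 + log(0.002697/0.003562) = 4.20 + (-0.12) = 4.08.

4.08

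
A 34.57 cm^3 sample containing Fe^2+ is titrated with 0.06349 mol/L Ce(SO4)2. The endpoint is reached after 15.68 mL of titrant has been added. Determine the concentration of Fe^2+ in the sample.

n(Ce(SO4)2) = 0.06349 x 0.01568 = 0.0009955 mol.
From the balanced equation, 1 mol Ce(SO4)2 reacts with 1 mol Fe^2+, so n(Fe^2+) = 0.0009955 x 1/1 = 0.0009955 mol.
[Fe^2+] = 0.0009955 / 0.03457 L = 0.0288 M.

0.0288 M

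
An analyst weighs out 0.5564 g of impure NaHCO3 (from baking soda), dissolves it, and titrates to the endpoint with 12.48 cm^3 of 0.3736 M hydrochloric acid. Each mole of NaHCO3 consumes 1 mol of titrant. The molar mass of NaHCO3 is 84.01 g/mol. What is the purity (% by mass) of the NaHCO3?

n(HCl) = 0.3736 x 0.01248 = 0.004663 mol.
n(NaHCO3) = 0.004663 / 1 = 0.004663 mol.
mass of NaHCO3 = 0.004663 x 84.01 = 0.3917 g.
% purity = 0.3917 / 0.5564 x 100 = 70.4%.

70.4%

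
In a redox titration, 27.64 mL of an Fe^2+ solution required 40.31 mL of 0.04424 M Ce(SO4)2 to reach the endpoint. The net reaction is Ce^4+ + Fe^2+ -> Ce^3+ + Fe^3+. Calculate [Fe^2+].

0.0645 M

n(Ce(SO4)2) = 0.04424 x 0.04031 = 0.001783 mol.
From the balanced equation, 1 mol Ce(SO4)2 reacts with 1 mol Fe^2+, so n(Fe^2+) = 0.001783 x 1/1 = 0.001783 mol.
[Fe^2+] = 0.001783 / 0.02764 L = 0.0645 M.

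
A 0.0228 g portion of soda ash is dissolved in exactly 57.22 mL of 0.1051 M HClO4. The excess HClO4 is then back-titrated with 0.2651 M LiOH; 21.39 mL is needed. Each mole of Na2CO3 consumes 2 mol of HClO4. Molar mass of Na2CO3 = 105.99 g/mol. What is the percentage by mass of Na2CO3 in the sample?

79.8%

Total n(HClO4) added = 0.1051 x 0.05722 = 0.006014 mol.
n(LiOH) used = 0.2651 x 0.02139 = 0.005670 mol, which equals the excess n(HClO4).
So n(HClO4) consumed by the sample = 0.006014 - 0.005670 = 0.0003433 mol.
n(Na2CO3) = 0.0003433 / 2 = 0.0001717 mol.
mass Na2CO3 = 0.0001717 x 105.99 = 0.01819 g, so %Na2CO3 = 0.01819/0.0228 x 100 = 79.8%.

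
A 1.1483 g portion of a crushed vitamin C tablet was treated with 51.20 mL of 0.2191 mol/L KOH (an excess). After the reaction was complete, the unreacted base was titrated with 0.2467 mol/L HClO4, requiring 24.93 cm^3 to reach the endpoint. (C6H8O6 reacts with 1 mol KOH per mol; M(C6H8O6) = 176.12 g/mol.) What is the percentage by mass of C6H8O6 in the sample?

Total n(KOH) added = 0.2191 x 0.05120 = 0.01122 mol.
n(HClO4) used = 0.2467 x 0.02493 = 0.006150 mol, which equals the excess n(KOH).
So n(KOH) consumed by the sample = 0.01122 - 0.006150 = 0.005068 mol.
n(C6H8O6) = 0.005068 / 1 = 0.005068 mol.
mass C6H8O6 = 0.005068 x 176.12 = 0.8925 g, so %C6H8O6 = 0.8925/1.1483 x 100 = 77.7%.

77.7%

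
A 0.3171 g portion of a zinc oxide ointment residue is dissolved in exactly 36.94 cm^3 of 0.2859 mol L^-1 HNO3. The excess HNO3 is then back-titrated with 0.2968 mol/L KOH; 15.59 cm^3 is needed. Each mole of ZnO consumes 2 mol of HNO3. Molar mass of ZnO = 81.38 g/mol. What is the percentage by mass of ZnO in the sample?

Total n(HNO3) added = 0.2859 x 0.03694 = 0.01056 mol.
n(KOH) used = 0.2968 x 0.01559 = 0.004627 mol, which equals the excess n(HNO3).
So n(HNO3) consumed by the sample = 0.01056 - 0.004627 = 0.005934 mol.
n(ZnO) = 0.005934 / 2 = 0.002967 mol.
mass ZnO = 0.002967 x 81.38 = 0.2415 g, so %ZnO = 0.2415/0.3171 x 100 = 76.1%.

76.1%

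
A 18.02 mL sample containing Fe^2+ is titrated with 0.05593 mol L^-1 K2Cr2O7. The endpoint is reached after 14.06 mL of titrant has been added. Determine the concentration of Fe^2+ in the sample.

n(K2Cr2O7) = 0.05593 x 0.01406 = 0.0007864 mol.
From the balanced equation, 1 mol K2Cr2O7 reacts with 6 mol Fe^2+, so n(Fe^2+) = 0.0007864 x 6/1 = 0.004718 mol.
[Fe^2+] = 0.004718 / 0.01802 L = 0.262 M.

0.262 M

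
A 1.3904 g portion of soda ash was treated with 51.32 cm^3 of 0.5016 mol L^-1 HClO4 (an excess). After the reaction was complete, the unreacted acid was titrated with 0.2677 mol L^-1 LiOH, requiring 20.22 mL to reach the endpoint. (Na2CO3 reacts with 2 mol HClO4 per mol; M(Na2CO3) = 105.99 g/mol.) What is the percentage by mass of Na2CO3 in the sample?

Total n(HClO4) added = 0.5016 x 0.05132 = 0.02574 mol.
n(LiOH) used = 0.2677 x 0.02022 = 0.005413 mol, which equals the excess n(HClO4).
So n(HClO4) consumed by the sample = 0.02574 - 0.005413 = 0.02033 mol.
n(Na2CO3) = 0.02033 / 2 = 0.01016 mol.
mass Na2CO3 = 0.01016 x 105.99 = 1.077 g, so %Na2CO3 = 1.077/1.3904 x 100 = 77.5%.

77.5%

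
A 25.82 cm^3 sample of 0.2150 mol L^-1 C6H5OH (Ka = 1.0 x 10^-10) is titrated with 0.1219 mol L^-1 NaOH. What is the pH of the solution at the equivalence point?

11.45

n(C6H5OH) = 0.2150 x 0.02582 = 0.005551 mol; V(NaOH) at equivalence = 0.005551/0.1219 = 0.04554 L.
At equivalence all the acid is converted to C6H5O-; total volume = 0.02582 + 0.04554 = 0.07136 L, so [C6H5O-] = 0.005551/0.07136 = 0.07779 M.
Kb = Kw/Ka = 1.0e-14 / 1.0 x 10^-10 = 0.000100.
[OH^-] = sqrt(Kb x [C6H5O-]) = sqrt(0.000100 x 0.07779) = 0.00279 M.
pOH = 2.55, so pH = 14.00 - 2.55 = 11.45.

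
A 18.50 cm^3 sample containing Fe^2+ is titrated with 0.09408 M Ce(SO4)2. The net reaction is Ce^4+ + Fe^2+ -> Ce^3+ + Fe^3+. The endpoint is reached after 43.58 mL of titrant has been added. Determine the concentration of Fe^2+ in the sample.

0.222 M

n(Ce(SO4)2) = 0.09408 x 0.04358 = 0.004100 mol.
From the balanced equation, 1 mol Ce(SO4)2 reacts with 1 mol Fe^2+, so n(Fe^2+) = 0.004100 x 1/1 = 0.004100 mol.
[Fe^2+] = 0.004100 / 0.01850 L = 0.222 M.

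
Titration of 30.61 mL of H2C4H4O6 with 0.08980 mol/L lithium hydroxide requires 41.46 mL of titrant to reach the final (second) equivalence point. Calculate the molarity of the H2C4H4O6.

0.0608 M

n(LiOH) = 0.08980 x 0.04146 = 0.003723 mol.
At the final (second) equivalence point, 2 mol OH^- react per mol H2C4H4O6, so n(H2C4H4O6) = 0.003723 / 2 = 0.001862 mol.
[H2C4H4O6] = 0.001862 / 0.03061 L = 0.0608 M.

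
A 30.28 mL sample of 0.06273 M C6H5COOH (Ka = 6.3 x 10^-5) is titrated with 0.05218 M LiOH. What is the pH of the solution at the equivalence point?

8.33

n(C6H5COOH) = 0.06273 x 0.03028 = 0.001899 mol; V(LiOH) at equivalence = 0.001899/0.05218 = 0.03640 L.
At equivalence all the acid is converted to C6H5COO-; total volume = 0.03028 + 0.03640 = 0.06668 L, so [C6H5COO-] = 0.001899/0.06668 = 0.02849 M.
Kb = Kw/Ka = 1.0e-14 / 6.3 x 10^-5 = 1.59e-10.
[OH^-] = sqrt(Kb x [C6H5COO-]) = sqrt(1.59e-10 x 0.02849) = 2.13e-6 M.
pOH = 5.67, so pH = 14.00 - 5.67 = 8.33.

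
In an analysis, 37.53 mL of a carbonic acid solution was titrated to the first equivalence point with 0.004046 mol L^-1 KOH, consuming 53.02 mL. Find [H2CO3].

n(KOH) = 0.004046 x 0.05302 = 0.0002145 mol.
At the first equivalence point, 1 mol OH^- react per mol H2CO3, so n(H2CO3) = 0.0002145 / 1 = 0.0002145 mol.
[H2CO3] = 0.0002145 / 0.03753 L = 0.00572 M.

0.00572 M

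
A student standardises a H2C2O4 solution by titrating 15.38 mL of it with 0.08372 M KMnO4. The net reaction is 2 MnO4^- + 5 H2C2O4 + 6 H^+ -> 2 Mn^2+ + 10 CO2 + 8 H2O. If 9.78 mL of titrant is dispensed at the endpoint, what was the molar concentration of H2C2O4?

n(KMnO4) = 0.08372 x 0.009780 = 0.0008188 mol.
From the balanced equation, 2 mol KMnO4 reacts with 5 mol H2C2O4, so n(H2C2O4) = 0.0008188 x 5/2 = 0.002047 mol.
[H2C2O4] = 0.002047 / 0.01538 L = 0.133 M.

0.133 M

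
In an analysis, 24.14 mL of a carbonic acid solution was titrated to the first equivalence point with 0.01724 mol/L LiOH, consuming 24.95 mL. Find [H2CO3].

n(LiOH) = 0.01724 x 0.02495 = 0.0004301 mol.
At the first equivalence point, 1 mol OH^- react per mol H2CO3, so n(H2CO3) = 0.0004301 / 1 = 0.0004301 mol.
[H2CO3] = 0.0004301 / 0.02414 L = 0.0178 M.

0.0178 M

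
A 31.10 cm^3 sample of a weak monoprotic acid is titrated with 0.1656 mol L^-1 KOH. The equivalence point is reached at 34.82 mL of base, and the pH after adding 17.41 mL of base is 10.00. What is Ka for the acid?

1.0 x 10^-10

17.41 mL is half of the equivalence volume, so this is the half-equivalence point where [HA] = [A^-].
At half-equivalence pH = pKa, so pKa = 10.00.
Ka = 10^(-10.00) = 1.0 x 10^-10.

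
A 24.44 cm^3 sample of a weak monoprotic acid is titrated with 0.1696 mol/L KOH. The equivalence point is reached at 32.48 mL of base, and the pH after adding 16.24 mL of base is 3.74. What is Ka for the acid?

1.8 x 10^-4

16.24 mL is half of the equivalence volume, so this is the half-equivalence point where [HA] = [A^-].
At half-equivalence pH = pKa, so pKa = 3.74.
Ka = 10^(-3.74) = 1.8 x 10^-4.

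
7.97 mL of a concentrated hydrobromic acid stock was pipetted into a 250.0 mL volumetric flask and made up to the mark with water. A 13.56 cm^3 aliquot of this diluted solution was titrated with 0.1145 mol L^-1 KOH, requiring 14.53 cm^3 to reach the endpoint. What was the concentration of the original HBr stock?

n(KOH) = 0.1145 x 0.01453 = 0.001664 mol.
n(HBr) in the aliquot = 0.001664 mol.
[diluted HBr] = 0.001664 / 0.01356 = 0.1227 M.
Dilution factor = 250.0/7.970 = 31.37, so [stock] = 0.1227 x 31.37 = 3.85 M.

3.85 M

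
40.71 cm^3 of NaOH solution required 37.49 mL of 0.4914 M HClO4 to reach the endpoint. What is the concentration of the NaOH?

n(HClO4) delivered = 0.4914 x 0.03749 = 0.01842 mol.
For a 1:1 reaction, n(NaOH) = 0.01842 mol.
[NaOH] = 0.01842 mol / 0.04071 L = 0.453 M.

0.453 M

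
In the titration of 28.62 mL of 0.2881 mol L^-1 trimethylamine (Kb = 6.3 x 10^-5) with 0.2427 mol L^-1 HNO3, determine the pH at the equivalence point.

n((CH3)3N) = 0.2881 x 0.02862 = 0.008245 mol; V(HNO3) at equivalence = 0.008245/0.2427 = 0.03397 L.
At equivalence the base is fully converted to (CH3)3NH+; total volume = 0.06259 L, so [(CH3)3NH+] = 0.008245/0.06259 = 0.1317 M.
Ka((CH3)3NH+) = Kw/Kb = 1.0e-14 / 6.3 x 10^-5 = 1.59e-10.
[H^+] = sqrt(Ka x [(CH3)3NH+]) = sqrt(1.59e-10 x 0.1317) = 4.57e-6 M.
pH = -log(4.57e-6) = 5.34.

5.34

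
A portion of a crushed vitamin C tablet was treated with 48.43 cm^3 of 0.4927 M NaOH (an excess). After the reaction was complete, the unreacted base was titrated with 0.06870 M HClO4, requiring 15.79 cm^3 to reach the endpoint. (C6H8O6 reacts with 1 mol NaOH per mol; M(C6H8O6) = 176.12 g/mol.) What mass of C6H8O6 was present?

4.01 g

Total n(NaOH) added = 0.4927 x 0.04843 = 0.02386 mol.
n(HClO4) used = 0.06870 x 0.01579 = 0.001085 mol, which equals the excess n(NaOH).
So n(NaOH) consumed by the sample = 0.02386 - 0.001085 = 0.02278 mol.
n(C6H8O6) = 0.02278 / 1 = 0.02278 mol.
mass = 0.02278 mol x 176.12 g/mol = 4.01 g.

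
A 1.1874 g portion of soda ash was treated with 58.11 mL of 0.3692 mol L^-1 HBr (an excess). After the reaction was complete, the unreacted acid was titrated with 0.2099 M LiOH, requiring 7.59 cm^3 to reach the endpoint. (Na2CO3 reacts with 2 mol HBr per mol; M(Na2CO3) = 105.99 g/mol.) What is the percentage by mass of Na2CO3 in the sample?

Total n(HBr) added = 0.3692 x 0.05811 = 0.02145 mol.
n(LiOH) used = 0.2099 x 0.007590 = 0.001593 mol, which equals the excess n(HBr).
So n(HBr) consumed by the sample = 0.02145 - 0.001593 = 0.01986 mol.
n(Na2CO3) = 0.01986 / 2 = 0.009931 mol.
mass Na2CO3 = 0.009931 x 105.99 = 1.053 g, so %Na2CO3 = 1.053/1.1874 x 100 = 88.6%.

88.6%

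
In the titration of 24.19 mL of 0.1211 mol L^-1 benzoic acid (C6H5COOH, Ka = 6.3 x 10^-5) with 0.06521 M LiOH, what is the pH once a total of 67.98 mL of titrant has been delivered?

12.21

n(acid) = 0.1211 x 0.02419 = 0.002929 mol; n(LiOH) added = 0.06521 x 0.06798 = 0.004433 mol.
Base is in excess by 0.004433 - 0.002929 = 0.001504 mol in a total volume of 0.09217 L.
[OH^-] = 0.001504/0.09217 = 0.01631 M, so pOH = 1.79 and pH = 14.00 - 1.79 = 12.21.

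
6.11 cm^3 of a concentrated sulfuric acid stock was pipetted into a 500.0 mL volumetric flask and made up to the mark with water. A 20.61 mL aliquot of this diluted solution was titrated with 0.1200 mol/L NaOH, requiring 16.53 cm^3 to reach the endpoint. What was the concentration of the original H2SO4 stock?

n(NaOH) = 0.1200 x 0.01653 = 0.001984 mol.
n(H2SO4) in the aliquot = 0.001984 x 1/2 = 0.0009918 mol.
[diluted H2SO4] = 0.0009918 / 0.02061 = 0.04812 M.
Dilution factor = 500.0/6.110 = 81.83, so [stock] = 0.04812 x 81.83 = 3.94 M.

3.94 M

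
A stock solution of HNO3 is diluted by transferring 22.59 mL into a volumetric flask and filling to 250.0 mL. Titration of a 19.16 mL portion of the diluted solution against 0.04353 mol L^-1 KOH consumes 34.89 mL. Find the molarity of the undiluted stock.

0.877 M

n(KOH) = 0.04353 x 0.03489 = 0.001519 mol.
n(HNO3) in the aliquot = 0.001519 mol.
[diluted HNO3] = 0.001519 / 0.01916 = 0.07927 M.
Dilution factor = 250.0/22.59 = 11.07, so [stock] = 0.07927 x 11.07 = 0.877 M.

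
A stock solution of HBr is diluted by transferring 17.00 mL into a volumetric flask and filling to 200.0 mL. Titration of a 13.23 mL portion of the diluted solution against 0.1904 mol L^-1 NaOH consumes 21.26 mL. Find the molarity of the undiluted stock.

n(NaOH) = 0.1904 x 0.02126 = 0.004048 mol.
n(HBr) in the aliquot = 0.004048 mol.
[diluted HBr] = 0.004048 / 0.01323 = 0.3060 M.
Dilution factor = 200.0/17.00 = 11.76, so [stock] = 0.3060 x 11.76 = 3.60 M.

3.60 M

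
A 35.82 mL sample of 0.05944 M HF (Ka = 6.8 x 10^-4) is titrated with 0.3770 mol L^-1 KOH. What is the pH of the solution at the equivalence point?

7.94

n(HF) = 0.05944 x 0.03582 = 0.002129 mol; V(KOH) at equivalence = 0.002129/0.3770 = 0.005648 L.
At equivalence all the acid is converted to F-; total volume = 0.03582 + 0.005648 = 0.04147 L, so [F-] = 0.002129/0.04147 = 0.05134 M.
Kb = Kw/Ka = 1.0e-14 / 6.8 x 10^-4 = 1.47e-11.
[OH^-] = sqrt(Kb x [F-]) = sqrt(1.47e-11 x 0.05134) = 8.69e-7 M.
pOH = 6.06, so pH = 14.00 - 6.06 = 7.94.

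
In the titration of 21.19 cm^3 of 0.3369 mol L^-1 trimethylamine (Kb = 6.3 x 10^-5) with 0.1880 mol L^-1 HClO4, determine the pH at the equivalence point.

n((CH3)3N) = 0.3369 x 0.02119 = 0.007139 mol; V(HClO4) at equivalence = 0.007139/0.1880 = 0.03797 L.
At equivalence the base is fully converted to (CH3)3NH+; total volume = 0.05916 L, so [(CH3)3NH+] = 0.007139/0.05916 = 0.1207 M.
Ka((CH3)3NH+) = Kw/Kb = 1.0e-14 / 6.3 x 10^-5 = 1.59e-10.
[H^+] = sqrt(Ka x [(CH3)3NH+]) = sqrt(1.59e-10 x 0.1207) = 4.38e-6 M.
pH = -log(4.38e-6) = 5.36.

5.36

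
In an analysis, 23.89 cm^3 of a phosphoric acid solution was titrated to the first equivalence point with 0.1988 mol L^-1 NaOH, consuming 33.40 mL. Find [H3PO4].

n(NaOH) = 0.1988 x 0.03340 = 0.006640 mol.
At the first equivalence point, 1 mol OH^- react per mol H3PO4, so n(H3PO4) = 0.006640 / 1 = 0.006640 mol.
[H3PO4] = 0.006640 / 0.02389 L = 0.278 M.

0.278 M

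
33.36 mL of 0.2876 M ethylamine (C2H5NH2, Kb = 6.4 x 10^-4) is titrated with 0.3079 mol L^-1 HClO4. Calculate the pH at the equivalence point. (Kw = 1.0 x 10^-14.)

n(C2H5NH2) = 0.2876 x 0.03336 = 0.009594 mol; V(HClO4) at equivalence = 0.009594/0.3079 = 0.03116 L.
At equivalence the base is fully converted to C2H5NH3+; total volume = 0.06452 L, so [C2H5NH3+] = 0.009594/0.06452 = 0.1487 M.
Ka(C2H5NH3+) = Kw/Kb = 1.0e-14 / 6.4 x 10^-4 = 1.56e-11.
[H^+] = sqrt(Ka x [C2H5NH3+]) = sqrt(1.56e-11 x 0.1487) = 1.52e-6 M.
pH = -log(1.52e-6) = 5.82.

5.82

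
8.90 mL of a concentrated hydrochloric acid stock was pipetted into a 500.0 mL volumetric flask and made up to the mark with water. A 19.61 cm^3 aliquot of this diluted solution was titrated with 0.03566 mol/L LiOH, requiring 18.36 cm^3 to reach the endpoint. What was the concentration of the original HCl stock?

n(LiOH) = 0.03566 x 0.01836 = 0.0006547 mol.
n(HCl) in the aliquot = 0.0006547 mol.
[diluted HCl] = 0.0006547 / 0.01961 = 0.03339 M.
Dilution factor = 500.0/8.900 = 56.18, so [stock] = 0.03339 x 56.18 = 1.88 M.

1.88 M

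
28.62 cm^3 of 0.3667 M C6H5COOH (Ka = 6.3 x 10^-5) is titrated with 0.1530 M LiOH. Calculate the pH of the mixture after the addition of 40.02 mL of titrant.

Initial n(C6H5COOH) = 0.3667 x 0.02862 = 0.01049 mol.
n(LiOH) added = 0.1530 x 0.04002 = 0.006123 mol, converting that many moles of C6H5COOH to C6H5COO-.
Remaining n(C6H5COOH) = 0.004372 mol; n(C6H5COO-) = 0.006123 mol.
By Henderson-Hasselbalch, pH = pKa + log([A^-]/[HA]) = 4.20 + log(0.006123/0.004372) = 4.20 + (+0.15) = 4.35.

4.35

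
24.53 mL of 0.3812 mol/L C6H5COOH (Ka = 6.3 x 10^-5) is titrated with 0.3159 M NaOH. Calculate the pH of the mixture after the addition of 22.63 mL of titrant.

Initial n(C6H5COOH) = 0.3812 x 0.02453 = 0.009351 mol.
n(NaOH) added = 0.3159 x 0.02263 = 0.007149 mol, converting that many moles of C6H5COOH to C6H5COO-.
Remaining n(C6H5COOH) = 0.002202 mol; n(C6H5COO-) = 0.007149 mol.
By Henderson-Hasselbalch, pH = pKa + log([A^-]/[HA]) = 4.20 + log(0.007149/0.002202) = 4.20 + (+0.51) = 4.71.

4.71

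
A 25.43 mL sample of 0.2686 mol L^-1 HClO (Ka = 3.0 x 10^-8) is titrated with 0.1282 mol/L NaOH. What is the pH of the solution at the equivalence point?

n(HClO) = 0.2686 x 0.02543 = 0.006830 mol; V(NaOH) at equivalence = 0.006830/0.1282 = 0.05328 L.
At equivalence all the acid is converted to ClO-; total volume = 0.02543 + 0.05328 = 0.07871 L, so [ClO-] = 0.006830/0.07871 = 0.08678 M.
Kb = Kw/Ka = 1.0e-14 / 3.0 x 10^-8 = 3.33e-7.
[OH^-] = sqrt(Kb x [ClO-]) = sqrt(3.33e-7 x 0.08678) = 0.000170 M.
pOH = 3.77, so pH = 14.00 - 3.77 = 10.23.

10.23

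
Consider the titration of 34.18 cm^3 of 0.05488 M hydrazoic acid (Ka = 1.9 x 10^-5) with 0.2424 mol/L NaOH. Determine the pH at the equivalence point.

n(HN3) = 0.05488 x 0.03418 = 0.001876 mol; V(NaOH) at equivalence = 0.001876/0.2424 = 0.007738 L.
At equivalence all the acid is converted to N3-; total volume = 0.03418 + 0.007738 = 0.04192 L, so [N3-] = 0.001876/0.04192 = 0.04475 M.
Kb = Kw/Ka = 1.0e-14 / 1.9 x 10^-5 = 5.26e-10.
[OH^-] = sqrt(Kb x [N3-]) = sqrt(5.26e-10 x 0.04475) = 4.85e-6 M.
pOH = 5.31, so pH = 14.00 - 5.31 = 8.69.

8.69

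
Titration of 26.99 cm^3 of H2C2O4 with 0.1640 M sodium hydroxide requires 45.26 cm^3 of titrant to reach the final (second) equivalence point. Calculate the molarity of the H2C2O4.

n(NaOH) = 0.1640 x 0.04526 = 0.007423 mol.
At the final (second) equivalence point, 2 mol OH^- react per mol H2C2O4, so n(H2C2O4) = 0.007423 / 2 = 0.003711 mol.
[H2C2O4] = 0.003711 / 0.02699 L = 0.138 M.

0.138 M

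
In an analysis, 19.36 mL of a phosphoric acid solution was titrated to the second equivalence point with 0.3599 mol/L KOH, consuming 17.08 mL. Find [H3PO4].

n(KOH) = 0.3599 x 0.01708 = 0.006147 mol.
At the second equivalence point, 2 mol OH^- react per mol H3PO4, so n(H3PO4) = 0.006147 / 2 = 0.003074 mol.
[H3PO4] = 0.003074 / 0.01936 L = 0.159 M.

0.159 M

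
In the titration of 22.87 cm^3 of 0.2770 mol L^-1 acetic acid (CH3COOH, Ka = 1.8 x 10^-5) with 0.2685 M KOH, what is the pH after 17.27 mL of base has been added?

Initial n(CH3COOH) = 0.2770 x 0.02287 = 0.006335 mol.
n(KOH) added = 0.2685 x 0.01727 = 0.004637 mol, converting that many moles of CH3COOH to CH3COO-.
Remaining n(CH3COOH) = 0.001698 mol; n(CH3COO-) = 0.004637 mol.
By Henderson-Hasselbalch, pH = pKa + log([A^-]/[HA]) = 4.74 + log(0.004637/0.001698) = 4.74 + (+0.44) = 5.18.

5.18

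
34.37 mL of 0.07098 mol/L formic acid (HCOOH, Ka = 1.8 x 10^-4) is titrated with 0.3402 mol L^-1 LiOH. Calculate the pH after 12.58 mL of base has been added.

12.59

n(acid) = 0.07098 x 0.03437 = 0.002440 mol; n(LiOH) added = 0.3402 x 0.01258 = 0.004280 mol.
Base is in excess by 0.004280 - 0.002440 = 0.001840 mol in a total volume of 0.04695 L.
[OH^-] = 0.001840/0.04695 = 0.03919 M, so pOH = 1.41 and pH = 14.00 - 1.41 = 12.59.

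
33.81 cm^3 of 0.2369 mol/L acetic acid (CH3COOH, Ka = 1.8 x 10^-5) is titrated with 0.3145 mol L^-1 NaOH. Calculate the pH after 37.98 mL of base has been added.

n(acid) = 0.2369 x 0.03381 = 0.008010 mol; n(NaOH) added = 0.3145 x 0.03798 = 0.01194 mol.
Base is in excess by 0.01194 - 0.008010 = 0.003935 mol in a total volume of 0.07179 L.
[OH^-] = 0.003935/0.07179 = 0.05481 M, so pOH = 1.26 and pH = 14.00 - 1.26 = 12.74.

12.74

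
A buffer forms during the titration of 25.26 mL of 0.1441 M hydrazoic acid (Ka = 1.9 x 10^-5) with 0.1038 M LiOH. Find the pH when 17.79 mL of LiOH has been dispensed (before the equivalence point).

Initial n(HN3) = 0.1441 x 0.02526 = 0.003640 mol.
n(LiOH) added = 0.1038 x 0.01779 = 0.001847 mol, converting that many moles of HN3 to N3-.
Remaining n(HN3) = 0.001793 mol; n(N3-) = 0.001847 mol.
By Henderson-Hasselbalch, pH = pKa + log([A^-]/[HA]) = 4.72 + log(0.001847/0.001793) = 4.72 + (+0.01) = 4.73.

4.73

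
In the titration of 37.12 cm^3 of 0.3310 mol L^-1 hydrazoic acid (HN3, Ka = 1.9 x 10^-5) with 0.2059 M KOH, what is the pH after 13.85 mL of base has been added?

Initial n(HN3) = 0.3310 x 0.03712 = 0.01229 mol.
n(KOH) added = 0.2059 x 0.01385 = 0.002852 mol, converting that many moles of HN3 to N3-.
Remaining n(HN3) = 0.009435 mol; n(N3-) = 0.002852 mol.
By Henderson-Hasselbalch, pH = pKa + log([A^-]/[HA]) = 4.72 + log(0.002852/0.009435) = 4.72 + (-0.52) = 4.20.

4.20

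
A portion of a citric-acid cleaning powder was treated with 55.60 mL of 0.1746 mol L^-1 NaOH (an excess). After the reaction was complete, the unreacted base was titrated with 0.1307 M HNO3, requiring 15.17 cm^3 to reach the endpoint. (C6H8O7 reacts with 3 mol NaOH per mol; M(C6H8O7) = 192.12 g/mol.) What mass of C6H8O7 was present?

0.495 g

Total n(NaOH) added = 0.1746 x 0.05560 = 0.009708 mol.
n(HNO3) used = 0.1307 x 0.01517 = 0.001983 mol, which equals the excess n(NaOH).
So n(NaOH) consumed by the sample = 0.009708 - 0.001983 = 0.007725 mol.
n(C6H8O7) = 0.007725 / 3 = 0.002575 mol.
mass = 0.002575 mol x 192.12 g/mol = 0.495 g.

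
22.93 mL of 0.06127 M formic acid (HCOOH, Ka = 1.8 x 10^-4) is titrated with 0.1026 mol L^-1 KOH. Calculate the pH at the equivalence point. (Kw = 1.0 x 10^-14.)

n(HCOOH) = 0.06127 x 0.02293 = 0.001405 mol; V(KOH) at equivalence = 0.001405/0.1026 = 0.01369 L.
At equivalence all the acid is converted to HCOO-; total volume = 0.02293 + 0.01369 = 0.03662 L, so [HCOO-] = 0.001405/0.03662 = 0.03836 M.
Kb = Kw/Ka = 1.0e-14 / 1.8 x 10^-4 = 5.56e-11.
[OH^-] = sqrt(Kb x [HCOO-]) = sqrt(5.56e-11 x 0.03836) = 1.46e-6 M.
pOH = 5.84, so pH = 14.00 - 5.84 = 8.16.

8.16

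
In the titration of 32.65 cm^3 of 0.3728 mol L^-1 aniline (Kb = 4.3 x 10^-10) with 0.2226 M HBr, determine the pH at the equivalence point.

2.74

n(C6H5NH2) = 0.3728 x 0.03265 = 0.01217 mol; V(HBr) at equivalence = 0.01217/0.2226 = 0.05468 L.
At equivalence the base is fully converted to C6H5NH3+; total volume = 0.08733 L, so [C6H5NH3+] = 0.01217/0.08733 = 0.1394 M.
Ka(C6H5NH3+) = Kw/Kb = 1.0e-14 / 4.3 x 10^-10 = 2.33e-5.
[H^+] = sqrt(Ka x [C6H5NH3+]) = sqrt(2.33e-5 x 0.1394) = 0.00180 M.
pH = -log(0.00180) = 2.74.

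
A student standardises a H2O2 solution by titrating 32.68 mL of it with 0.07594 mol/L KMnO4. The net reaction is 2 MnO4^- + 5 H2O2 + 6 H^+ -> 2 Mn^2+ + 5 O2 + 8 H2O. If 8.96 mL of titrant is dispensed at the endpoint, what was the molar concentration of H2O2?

n(KMnO4) = 0.07594 x 0.008960 = 0.0006804 mol.
From the balanced equation, 2 mol KMnO4 reacts with 5 mol H2O2, so n(H2O2) = 0.0006804 x 5/2 = 0.001701 mol.
[H2O2] = 0.001701 / 0.03268 L = 0.0521 M.

0.0521 M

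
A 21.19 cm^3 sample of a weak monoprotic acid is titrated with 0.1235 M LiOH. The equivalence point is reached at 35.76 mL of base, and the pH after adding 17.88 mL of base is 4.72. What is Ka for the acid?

17.88 mL is half of the equivalence volume, so this is the half-equivalence point where [HA] = [A^-].
At half-equivalence pH = pKa, so pKa = 4.72.
Ka = 10^(-4.72) = 1.9 x 10^-5.

1.9 x 10^-5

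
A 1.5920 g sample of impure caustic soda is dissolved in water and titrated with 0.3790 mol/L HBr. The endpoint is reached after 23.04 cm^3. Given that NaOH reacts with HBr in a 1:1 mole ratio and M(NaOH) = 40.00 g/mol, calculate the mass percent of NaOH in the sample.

n(HBr) = 0.3790 x 0.02304 = 0.008732 mol.
n(NaOH) = 0.008732 / 1 = 0.008732 mol.
mass of NaOH = 0.008732 x 40.00 = 0.3493 g.
% purity = 0.3493 / 1.5920 x 100 = 21.9%.

21.9%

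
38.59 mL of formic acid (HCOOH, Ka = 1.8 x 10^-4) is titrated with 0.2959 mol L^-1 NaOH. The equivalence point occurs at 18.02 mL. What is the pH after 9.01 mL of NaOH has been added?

3.74

9.01 mL is exactly half the equivalence volume (18.02/2), i.e. the half-equivalence point.
There, n(HA) = n(A^-), so pH = pKa = -log(1.8 x 10^-4) = 3.74.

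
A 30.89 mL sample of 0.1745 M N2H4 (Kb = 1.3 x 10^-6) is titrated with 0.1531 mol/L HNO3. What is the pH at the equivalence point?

n(N2H4) = 0.1745 x 0.03089 = 0.005390 mol; V(HNO3) at equivalence = 0.005390/0.1531 = 0.03521 L.
At equivalence the base is fully converted to N2H5+; total volume = 0.06610 L, so [N2H5+] = 0.005390/0.06610 = 0.08155 M.
Ka(N2H5+) = Kw/Kb = 1.0e-14 / 1.3 x 10^-6 = 7.69e-9.
[H^+] = sqrt(Ka x [N2H5+]) = sqrt(7.69e-9 x 0.08155) = 2.50e-5 M.
pH = -log(2.50e-5) = 4.60.

4.60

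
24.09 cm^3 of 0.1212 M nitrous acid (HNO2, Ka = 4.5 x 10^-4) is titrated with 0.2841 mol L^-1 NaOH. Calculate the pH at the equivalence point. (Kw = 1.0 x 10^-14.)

8.14

n(HNO2) = 0.1212 x 0.02409 = 0.002920 mol; V(NaOH) at equivalence = 0.002920/0.2841 = 0.01028 L.
At equivalence all the acid is converted to NO2-; total volume = 0.02409 + 0.01028 = 0.03437 L, so [NO2-] = 0.002920/0.03437 = 0.08496 M.
Kb = Kw/Ka = 1.0e-14 / 4.5 x 10^-4 = 2.22e-11.
[OH^-] = sqrt(Kb x [NO2-]) = sqrt(2.22e-11 x 0.08496) = 1.37e-6 M.
pOH = 5.86, so pH = 14.00 - 5.86 = 8.14.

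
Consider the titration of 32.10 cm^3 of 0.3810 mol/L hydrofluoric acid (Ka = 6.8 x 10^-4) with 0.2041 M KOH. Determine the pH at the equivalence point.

8.15

n(HF) = 0.3810 x 0.03210 = 0.01223 mol; V(KOH) at equivalence = 0.01223/0.2041 = 0.05992 L.
At equivalence all the acid is converted to F-; total volume = 0.03210 + 0.05992 = 0.09202 L, so [F-] = 0.01223/0.09202 = 0.1329 M.
Kb = Kw/Ka = 1.0e-14 / 6.8 x 10^-4 = 1.47e-11.
[OH^-] = sqrt(Kb x [F-]) = sqrt(1.47e-11 x 0.1329) = 1.40e-6 M.
pOH = 5.85, so pH = 14.00 - 5.85 = 8.15.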